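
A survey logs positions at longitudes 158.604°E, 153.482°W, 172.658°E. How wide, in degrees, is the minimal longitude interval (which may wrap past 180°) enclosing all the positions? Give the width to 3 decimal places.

47.914°

Sort the longitudes: -153.482°, +158.604°, +172.658°.
Eastward gaps between consecutive values (wrapping around): 312.086°, 14.054°, 33.860°.
Largest gap = 312.086° ⇒ minimal covering band is its complement: 360° − 312.086° = 47.914°.
Band runs from +158.604° eastward to -153.482°, crossing the antimeridian.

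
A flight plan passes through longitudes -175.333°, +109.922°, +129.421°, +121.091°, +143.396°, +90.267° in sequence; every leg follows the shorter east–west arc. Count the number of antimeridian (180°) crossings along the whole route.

1

Leg 1: -175.333° → +109.922°, shortest Δλ = -74.745° (west) — crosses 180°.
Leg 2: +109.922° → +129.421°, shortest Δλ = 19.499° (east) — does not cross 180°.
Leg 3: +129.421° → +121.091°, shortest Δλ = -8.33° (west) — does not cross 180°.
Leg 4: +121.091° → +143.396°, shortest Δλ = 22.305° (east) — does not cross 180°.
Leg 5: +143.396° → +90.267°, shortest Δλ = -53.129° (west) — does not cross 180°.
Total crossings: 1.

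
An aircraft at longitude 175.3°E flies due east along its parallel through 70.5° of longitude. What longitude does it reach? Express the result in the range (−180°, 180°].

114.2°W

Start at +175.3°; shift +70.5° → +245.8°.
+245.8° lies outside (−180°, 180°]; subtract 360° → -114.2°.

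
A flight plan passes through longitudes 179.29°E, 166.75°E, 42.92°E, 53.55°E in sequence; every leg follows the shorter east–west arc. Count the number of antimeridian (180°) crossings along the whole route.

Leg 1: +179.29° → +166.75°, shortest Δλ = -12.54° (west) — does not cross 180°.
Leg 2: +166.75° → +42.92°, shortest Δλ = -123.83° (west) — does not cross 180°.
Leg 3: +42.92° → +53.55°, shortest Δλ = 10.63° (east) — does not cross 180°.
Total crossings: 0.

0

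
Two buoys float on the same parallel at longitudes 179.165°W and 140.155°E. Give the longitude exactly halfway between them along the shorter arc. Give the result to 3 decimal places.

Signed shortest Δλ from -179.165° to +140.155° is -40.680°.
Midpoint longitude = -179.165° + (-40.680°)/2 = -179.165° − 20.340° = -199.505°.
Normalise into (−180°, 180°]: +160.495°.
(The naïve average (-179.165 + +140.155)/2 = -19.505° is on the wrong side of the globe.)

160.495°E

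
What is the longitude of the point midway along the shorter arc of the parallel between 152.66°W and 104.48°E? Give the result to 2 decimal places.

Signed shortest Δλ from -152.66° to +104.48° is -102.86°.
Midpoint longitude = -152.66° + (-102.86°)/2 = -152.66° − 51.43° = -204.09°.
Normalise into (−180°, 180°]: +155.91°.
(The naïve average (-152.66 + +104.48)/2 = -24.09° is on the wrong side of the globe.)

155.91°E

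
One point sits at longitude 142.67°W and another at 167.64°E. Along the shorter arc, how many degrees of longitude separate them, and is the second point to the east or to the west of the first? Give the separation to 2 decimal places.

Raw difference: 167.64 − -142.67 = 310.31°.
Normalise into (−180°, 180°]: 310.31° − 360° = -49.69°.
Negative ⇒ the second point lies to the west; separation 49.69°.

49.69° west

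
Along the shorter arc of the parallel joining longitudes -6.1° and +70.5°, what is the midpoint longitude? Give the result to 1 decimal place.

+32.2°

Signed shortest Δλ from -6.1° to +70.5° is +76.6°.
Midpoint longitude = -6.1° + (+76.6°)/2 = -6.1° + 38.3° = +32.2°.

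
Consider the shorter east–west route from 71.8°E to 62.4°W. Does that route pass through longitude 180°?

Signed shortest Δλ = ((-62.4 − 71.8 + 180) mod 360) − 180 = -134.2°.
Going west by 134.2° from +71.8° reaches -62.4° without touching 180°.

No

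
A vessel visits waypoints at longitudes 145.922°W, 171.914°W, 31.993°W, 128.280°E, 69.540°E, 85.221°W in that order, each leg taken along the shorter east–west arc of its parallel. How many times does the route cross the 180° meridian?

Leg 1: -145.922° → -171.914°, shortest Δλ = -25.992° (west) — does not cross 180°.
Leg 2: -171.914° → -31.993°, shortest Δλ = 139.921° (east) — does not cross 180°.
Leg 3: -31.993° → +128.280°, shortest Δλ = 160.273° (east) — does not cross 180°.
Leg 4: +128.280° → +69.540°, shortest Δλ = -58.74° (west) — does not cross 180°.
Leg 5: +69.540° → -85.221°, shortest Δλ = -154.761° (west) — does not cross 180°.
Total crossings: 0.

0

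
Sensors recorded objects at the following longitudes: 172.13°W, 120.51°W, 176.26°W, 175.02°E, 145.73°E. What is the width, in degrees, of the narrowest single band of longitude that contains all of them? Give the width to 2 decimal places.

Sort the longitudes: -176.26°, -172.13°, -120.51°, +145.73°, +175.02°.
Eastward gaps between consecutive values (wrapping around): 4.13°, 51.62°, 266.24°, 29.29°, 8.72°.
Largest gap = 266.24° ⇒ minimal covering band is its complement: 360° − 266.24° = 93.76°.
Band runs from +145.73° eastward to -120.51°, crossing the antimeridian.

93.76°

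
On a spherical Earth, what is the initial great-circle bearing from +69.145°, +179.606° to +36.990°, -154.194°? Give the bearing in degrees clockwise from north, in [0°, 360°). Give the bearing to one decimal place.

142.3°

Δλ = -154.194 − 179.606 = -333.800°; wrapped into (−180°, 180°]: 26.200°.
θ = atan2( sin Δλ · cos φ₂ , cos φ₁ · sin φ₂ − sin φ₁ · cos φ₂ · cos Δλ )
  = atan2(0.35265, -0.45552) = 142.254° → normalised to [0°, 360°): 142.254°.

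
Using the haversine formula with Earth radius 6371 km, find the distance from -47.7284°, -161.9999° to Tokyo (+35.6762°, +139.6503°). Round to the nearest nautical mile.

Δλ = 139.6503 − -161.9999 = 301.6502°; wrapped into (−180°, 180°]: -58.3498°.
Δφ = 35.6762 − -47.7284 = 83.4046°.
a = sin²(Δφ/2) + cos φ₁ · cos φ₂ · sin²(Δλ/2) = 0.572416.
c = 2·atan2(√a, √(1−a)) = 1.71614 rad → d = 6371·c ≈ 10933.53 km ≈ 5903.63 nmi.

5904 nmi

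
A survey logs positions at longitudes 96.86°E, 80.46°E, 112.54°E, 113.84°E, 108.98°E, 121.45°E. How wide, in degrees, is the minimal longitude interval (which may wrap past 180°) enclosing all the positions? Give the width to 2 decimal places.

Sort the longitudes: +80.46°, +96.86°, +108.98°, +112.54°, +113.84°, +121.45°.
Eastward gaps between consecutive values (wrapping around): 16.40°, 12.12°, 3.56°, 1.30°, 7.61°, 319.01°.
Largest gap = 319.01° ⇒ minimal covering band is its complement: 360° − 319.01° = 40.99°.
Band runs from +80.46° eastward to +121.45°.

40.99°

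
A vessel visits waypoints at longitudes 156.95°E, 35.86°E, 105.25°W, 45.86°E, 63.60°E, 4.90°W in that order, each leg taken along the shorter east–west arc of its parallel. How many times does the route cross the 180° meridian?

0

Leg 1: +156.95° → +35.86°, shortest Δλ = -121.09° (west) — does not cross 180°.
Leg 2: +35.86° → -105.25°, shortest Δλ = -141.11° (west) — does not cross 180°.
Leg 3: -105.25° → +45.86°, shortest Δλ = 151.11° (east) — does not cross 180°.
Leg 4: +45.86° → +63.60°, shortest Δλ = 17.74° (east) — does not cross 180°.
Leg 5: +63.60° → -4.90°, shortest Δλ = -68.5° (west) — does not cross 180°.
Total crossings: 0.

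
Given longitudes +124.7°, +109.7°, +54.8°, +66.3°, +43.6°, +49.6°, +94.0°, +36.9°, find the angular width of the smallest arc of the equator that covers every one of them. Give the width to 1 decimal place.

Sort the longitudes: +36.9°, +43.6°, +49.6°, +54.8°, +66.3°, +94.0°, +109.7°, +124.7°.
Eastward gaps between consecutive values (wrapping around): 6.7°, 6.0°, 5.2°, 11.5°, 27.7°, 15.7°, 15.0°, 272.2°.
Largest gap = 272.2° ⇒ minimal covering band is its complement: 360° − 272.2° = 87.8°.
Band runs from +36.9° eastward to +124.7°.

87.8°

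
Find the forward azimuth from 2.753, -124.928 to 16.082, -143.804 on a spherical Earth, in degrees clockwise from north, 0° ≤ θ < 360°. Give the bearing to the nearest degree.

Δλ = -143.804 − -124.928 = -18.876°.
θ = atan2( sin Δλ · cos φ₂ , cos φ₁ · sin φ₂ − sin φ₁ · cos φ₂ · cos Δλ )
  = atan2(-0.31086, 0.23302) = -53.144° → normalised to [0°, 360°): 306.856°.

307°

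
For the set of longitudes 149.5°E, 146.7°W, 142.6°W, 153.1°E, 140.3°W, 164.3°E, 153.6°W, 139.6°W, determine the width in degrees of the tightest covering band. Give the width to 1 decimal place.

70.9°

Sort the longitudes: -153.6°, -146.7°, -142.6°, -140.3°, -139.6°, +149.5°, +153.1°, +164.3°.
Eastward gaps between consecutive values (wrapping around): 6.9°, 4.1°, 2.3°, 0.7°, 289.1°, 3.6°, 11.2°, 42.1°.
Largest gap = 289.1° ⇒ minimal covering band is its complement: 360° − 289.1° = 70.9°.
Band runs from +149.5° eastward to -139.6°, crossing the antimeridian.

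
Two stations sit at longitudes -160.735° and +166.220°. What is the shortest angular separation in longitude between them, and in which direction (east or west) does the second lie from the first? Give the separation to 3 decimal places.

Raw difference: 166.220 − -160.735 = 326.955°.
Normalise into (−180°, 180°]: 326.955° − 360° = -33.045°.
Negative ⇒ the second point lies to the west; separation 33.045°.

33.045° west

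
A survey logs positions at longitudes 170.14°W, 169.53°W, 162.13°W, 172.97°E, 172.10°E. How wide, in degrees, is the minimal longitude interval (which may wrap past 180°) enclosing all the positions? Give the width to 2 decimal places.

Sort the longitudes: -170.14°, -169.53°, -162.13°, +172.10°, +172.97°.
Eastward gaps between consecutive values (wrapping around): 0.61°, 7.40°, 334.23°, 0.87°, 16.89°.
Largest gap = 334.23° ⇒ minimal covering band is its complement: 360° − 334.23° = 25.77°.
Band runs from +172.10° eastward to -162.13°, crossing the antimeridian.

25.77°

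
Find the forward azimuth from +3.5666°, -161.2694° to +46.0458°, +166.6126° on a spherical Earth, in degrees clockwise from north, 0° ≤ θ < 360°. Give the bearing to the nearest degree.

Δλ = 166.6126 − -161.2694 = 327.8820°; wrapped into (−180°, 180°]: -32.1180°.
θ = atan2( sin Δλ · cos φ₂ , cos φ₁ · sin φ₂ − sin φ₁ · cos φ₂ · cos Δλ )
  = atan2(-0.36902, 0.68193) = -28.420° → normalised to [0°, 360°): 331.580°.

332°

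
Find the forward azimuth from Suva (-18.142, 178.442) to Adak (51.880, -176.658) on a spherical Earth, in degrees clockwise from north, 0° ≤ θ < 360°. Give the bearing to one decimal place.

Δλ = -176.658 − 178.442 = -355.100°; wrapped into (−180°, 180°]: 4.900°.
θ = atan2( sin Δλ · cos φ₂ , cos φ₁ · sin φ₂ − sin φ₁ · cos φ₂ · cos Δλ )
  = atan2(0.05273, 0.93912) = 3.214° → normalised to [0°, 360°): 3.214°.

3.2°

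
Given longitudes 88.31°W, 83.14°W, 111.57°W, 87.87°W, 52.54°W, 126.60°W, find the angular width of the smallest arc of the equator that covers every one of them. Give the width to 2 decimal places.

Sort the longitudes: -126.60°, -111.57°, -88.31°, -87.87°, -83.14°, -52.54°.
Eastward gaps between consecutive values (wrapping around): 15.03°, 23.26°, 0.44°, 4.73°, 30.60°, 285.94°.
Largest gap = 285.94° ⇒ minimal covering band is its complement: 360° − 285.94° = 74.06°.
Band runs from -126.60° eastward to -52.54°.

74.06°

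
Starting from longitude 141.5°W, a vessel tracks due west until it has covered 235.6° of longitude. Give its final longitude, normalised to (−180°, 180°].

Start at -141.5°; shift −235.6° → -377.1°.
-377.1° lies outside (−180°, 180°]; add 360° → -17.1°.

17.1°W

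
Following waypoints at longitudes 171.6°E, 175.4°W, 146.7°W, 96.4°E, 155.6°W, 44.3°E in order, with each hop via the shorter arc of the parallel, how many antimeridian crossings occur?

4

Leg 1: +171.6° → -175.4°, shortest Δλ = 13.0° (east) — crosses 180°.
Leg 2: -175.4° → -146.7°, shortest Δλ = 28.7° (east) — does not cross 180°.
Leg 3: -146.7° → +96.4°, shortest Δλ = -116.9° (west) — crosses 180°.
Leg 4: +96.4° → -155.6°, shortest Δλ = 108.0° (east) — crosses 180°.
Leg 5: -155.6° → +44.3°, shortest Δλ = -160.1° (west) — crosses 180°.
Total crossings: 4.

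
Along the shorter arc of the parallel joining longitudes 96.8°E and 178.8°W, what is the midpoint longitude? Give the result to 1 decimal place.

139.0°E

Signed shortest Δλ from +96.8° to -178.8° is +84.4°.
Midpoint longitude = +96.8° + (+84.4°)/2 = +96.8° + 42.2° = +139.0°.
(The naïve average (+96.8 + -178.8)/2 = -41.0° is on the wrong side of the globe.)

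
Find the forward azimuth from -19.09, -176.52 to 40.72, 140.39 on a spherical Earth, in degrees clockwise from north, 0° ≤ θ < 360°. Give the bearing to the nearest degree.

Δλ = 140.39 − -176.52 = 316.91°; wrapped into (−180°, 180°]: -43.09°.
θ = atan2( sin Δλ · cos φ₂ , cos φ₁ · sin φ₂ − sin φ₁ · cos φ₂ · cos Δλ )
  = atan2(-0.51776, 0.79751) = -32.993° → normalised to [0°, 360°): 327.007°.

327°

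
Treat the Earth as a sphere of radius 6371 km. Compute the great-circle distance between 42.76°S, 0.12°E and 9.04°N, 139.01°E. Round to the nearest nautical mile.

Δλ = 139.01 − 0.12 = 138.89°.
Δφ = 9.04 − -42.76 = 51.80°.
a = sin²(Δφ/2) + cos φ₁ · cos φ₂ · sin²(Δλ/2) = 0.826495.
c = 2·atan2(√a, √(1−a)) = 2.28232 rad → d = 6371·c ≈ 14540.67 km ≈ 7851.33 nmi.

7851 nmi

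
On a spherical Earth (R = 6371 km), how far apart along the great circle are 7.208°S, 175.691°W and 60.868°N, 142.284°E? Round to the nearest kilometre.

Δλ = 142.284 − -175.691 = 317.975°; wrapped into (−180°, 180°]: -42.025°.
Δφ = 60.868 − -7.208 = 68.076°.
a = sin²(Δφ/2) + cos φ₁ · cos φ₂ · sin²(Δλ/2) = 0.375410.
c = 2·atan2(√a, √(1−a)) = 1.31896 rad → d = 6371·c ≈ 8403.11 km.

8403 km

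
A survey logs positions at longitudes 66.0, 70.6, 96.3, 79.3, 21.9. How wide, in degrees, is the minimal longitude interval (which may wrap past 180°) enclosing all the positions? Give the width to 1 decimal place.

Sort the longitudes: +21.9°, +66.0°, +70.6°, +79.3°, +96.3°.
Eastward gaps between consecutive values (wrapping around): 44.1°, 4.6°, 8.7°, 17.0°, 285.6°.
Largest gap = 285.6° ⇒ minimal covering band is its complement: 360° − 285.6° = 74.4°.
Band runs from +21.9° eastward to +96.3°.

74.4°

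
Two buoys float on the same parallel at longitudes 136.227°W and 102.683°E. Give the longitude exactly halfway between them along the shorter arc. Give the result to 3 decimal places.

163.228°E

Signed shortest Δλ from -136.227° to +102.683° is -121.090°.
Midpoint longitude = -136.227° + (-121.090°)/2 = -136.227° − 60.545° = -196.772°.
Normalise into (−180°, 180°]: +163.228°.
(The naïve average (-136.227 + +102.683)/2 = -16.772° is on the wrong side of the globe.)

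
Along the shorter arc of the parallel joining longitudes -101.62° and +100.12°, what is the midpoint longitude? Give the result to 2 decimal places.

+179.25°

Signed shortest Δλ from -101.62° to +100.12° is -158.26°.
Midpoint longitude = -101.62° + (-158.26°)/2 = -101.62° − 79.13° = -180.75°.
Normalise into (−180°, 180°]: +179.25°.
(The naïve average (-101.62 + +100.12)/2 = -0.75° is on the wrong side of the globe.)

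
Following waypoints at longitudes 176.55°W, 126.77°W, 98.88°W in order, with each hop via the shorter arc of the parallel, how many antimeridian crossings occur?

0

Leg 1: -176.55° → -126.77°, shortest Δλ = 49.78° (east) — does not cross 180°.
Leg 2: -126.77° → -98.88°, shortest Δλ = 27.89° (east) — does not cross 180°.
Total crossings: 0.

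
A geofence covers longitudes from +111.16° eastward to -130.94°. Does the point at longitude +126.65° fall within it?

Yes

Band width going east from +111.16° to -130.94°: ((-130.94 − 111.16) mod 360) = 117.90°.
Offset of +126.65° east of the west edge: ((126.65 − 111.16) mod 360) = 15.49°.
15.49° ≤ 117.90° ⇒ inside.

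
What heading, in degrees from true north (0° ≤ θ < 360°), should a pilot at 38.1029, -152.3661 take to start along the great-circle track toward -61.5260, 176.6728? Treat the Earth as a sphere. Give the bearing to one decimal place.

Δλ = 176.6728 − -152.3661 = 329.0389°; wrapped into (−180°, 180°]: -30.9611°.
θ = atan2( sin Δλ · cos φ₂ , cos φ₁ · sin φ₂ − sin φ₁ · cos φ₂ · cos Δλ )
  = atan2(-0.24527, -0.94399) = -165.435° → normalised to [0°, 360°): 194.565°.

194.6°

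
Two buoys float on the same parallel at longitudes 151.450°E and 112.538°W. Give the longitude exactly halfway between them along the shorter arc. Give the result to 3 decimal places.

Signed shortest Δλ from +151.450° to -112.538° is +96.012°.
Midpoint longitude = +151.450° + (+96.012°)/2 = +151.450° + 48.006° = +199.456°.
Normalise into (−180°, 180°]: -160.544°.
(The naïve average (+151.450 + -112.538)/2 = 19.456° is on the wrong side of the globe.)

160.544°W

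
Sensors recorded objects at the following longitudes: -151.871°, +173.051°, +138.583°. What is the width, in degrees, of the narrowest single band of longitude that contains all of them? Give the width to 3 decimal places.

Sort the longitudes: -151.871°, +138.583°, +173.051°.
Eastward gaps between consecutive values (wrapping around): 290.454°, 34.468°, 35.078°.
Largest gap = 290.454° ⇒ minimal covering band is its complement: 360° − 290.454° = 69.546°.
Band runs from +138.583° eastward to -151.871°, crossing the antimeridian.

69.546°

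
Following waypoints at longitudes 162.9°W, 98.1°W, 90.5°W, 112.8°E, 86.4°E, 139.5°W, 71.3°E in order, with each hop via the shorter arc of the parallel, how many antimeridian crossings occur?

3

Leg 1: -162.9° → -98.1°, shortest Δλ = 64.8° (east) — does not cross 180°.
Leg 2: -98.1° → -90.5°, shortest Δλ = 7.6° (east) — does not cross 180°.
Leg 3: -90.5° → +112.8°, shortest Δλ = -156.7° (west) — crosses 180°.
Leg 4: +112.8° → +86.4°, shortest Δλ = -26.4° (west) — does not cross 180°.
Leg 5: +86.4° → -139.5°, shortest Δλ = 134.1° (east) — crosses 180°.
Leg 6: -139.5° → +71.3°, shortest Δλ = -149.2° (west) — crosses 180°.
Total crossings: 3.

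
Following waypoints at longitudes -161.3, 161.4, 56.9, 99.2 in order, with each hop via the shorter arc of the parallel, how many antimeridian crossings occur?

Leg 1: -161.3° → +161.4°, shortest Δλ = -37.3° (west) — crosses 180°.
Leg 2: +161.4° → +56.9°, shortest Δλ = -104.5° (west) — does not cross 180°.
Leg 3: +56.9° → +99.2°, shortest Δλ = 42.3° (east) — does not cross 180°.
Total crossings: 1.

1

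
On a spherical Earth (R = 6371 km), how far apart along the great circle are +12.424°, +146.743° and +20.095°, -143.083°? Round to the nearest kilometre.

7490 km

Δλ = -143.083 − 146.743 = -289.826°; wrapped into (−180°, 180°]: 70.174°.
Δφ = 20.095 − 12.424 = 7.671°.
a = sin²(Δφ/2) + cos φ₁ · cos φ₂ · sin²(Δλ/2) = 0.307511.
c = 2·atan2(√a, √(1−a)) = 1.17561 rad → d = 6371·c ≈ 7489.83 km.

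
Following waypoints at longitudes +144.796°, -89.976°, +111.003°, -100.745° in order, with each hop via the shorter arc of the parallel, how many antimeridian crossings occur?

Leg 1: +144.796° → -89.976°, shortest Δλ = 125.228° (east) — crosses 180°.
Leg 2: -89.976° → +111.003°, shortest Δλ = -159.021° (west) — crosses 180°.
Leg 3: +111.003° → -100.745°, shortest Δλ = 148.252° (east) — crosses 180°.
Total crossings: 3.

3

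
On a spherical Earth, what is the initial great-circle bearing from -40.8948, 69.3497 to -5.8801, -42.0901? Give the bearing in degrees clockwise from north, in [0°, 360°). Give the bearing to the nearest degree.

Δλ = -42.0901 − 69.3497 = -111.4398°.
θ = atan2( sin Δλ · cos φ₂ , cos φ₁ · sin φ₂ − sin φ₁ · cos φ₂ · cos Δλ )
  = atan2(-0.92590, -0.31548) = -108.815° → normalised to [0°, 360°): 251.185°.

251°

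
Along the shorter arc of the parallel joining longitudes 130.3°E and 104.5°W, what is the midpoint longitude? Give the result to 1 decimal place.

167.1°W

Signed shortest Δλ from +130.3° to -104.5° is +125.2°.
Midpoint longitude = +130.3° + (+125.2°)/2 = +130.3° + 62.6° = +192.9°.
Normalise into (−180°, 180°]: -167.1°.
(The naïve average (+130.3 + -104.5)/2 = 12.9° is on the wrong side of the globe.)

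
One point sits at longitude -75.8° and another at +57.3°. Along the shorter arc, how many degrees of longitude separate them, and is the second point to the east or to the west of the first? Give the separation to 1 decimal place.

133.1° east

Raw difference: 57.3 − -75.8 = 133.1°.
Normalise into (−180°, 180°]: 133.1° stays 133.1°.
Positive ⇒ the second point lies to the east; separation 133.1°.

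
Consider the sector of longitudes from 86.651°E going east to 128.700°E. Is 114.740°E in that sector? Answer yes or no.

Yes

Band width going east from +86.651° to +128.700°: ((128.700 − 86.651) mod 360) = 42.049°.
Offset of +114.740° east of the west edge: ((114.740 − 86.651) mod 360) = 28.089°.
28.089° ≤ 42.049° ⇒ inside.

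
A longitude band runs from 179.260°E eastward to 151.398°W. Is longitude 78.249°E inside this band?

No

Band width going east from +179.260° to -151.398°: ((-151.398 − 179.260) mod 360) = 29.342°.
Offset of +78.249° east of the west edge: ((78.249 − 179.260) mod 360) = 258.989°.
258.989° > 29.342° ⇒ outside.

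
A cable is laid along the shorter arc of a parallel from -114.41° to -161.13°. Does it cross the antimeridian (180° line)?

Signed shortest Δλ = ((-161.13 − -114.41 + 180) mod 360) − 180 = -46.72°.
Going west by 46.72° from -114.41° reaches -161.13° without touching 180°.

No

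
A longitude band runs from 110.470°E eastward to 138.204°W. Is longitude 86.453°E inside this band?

Band width going east from +110.470° to -138.204°: ((-138.204 − 110.470) mod 360) = 111.326°.
Offset of +86.453° east of the west edge: ((86.453 − 110.470) mod 360) = 335.983°.
335.983° > 111.326° ⇒ outside.

No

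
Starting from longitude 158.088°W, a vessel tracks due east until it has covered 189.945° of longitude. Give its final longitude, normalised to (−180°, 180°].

31.857°E

Start at -158.088°; shift +189.945° → +31.857°.
+31.857° already lies in (−180°, 180°].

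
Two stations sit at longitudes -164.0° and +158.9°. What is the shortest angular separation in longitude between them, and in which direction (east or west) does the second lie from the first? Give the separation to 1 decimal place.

Raw difference: 158.9 − -164.0 = 322.9°.
Normalise into (−180°, 180°]: 322.9° − 360° = -37.1°.
Negative ⇒ the second point lies to the west; separation 37.1°.

37.1° west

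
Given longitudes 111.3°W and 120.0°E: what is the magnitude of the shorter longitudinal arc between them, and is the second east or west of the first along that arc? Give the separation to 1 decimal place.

Raw difference: 120.0 − -111.3 = 231.3°.
Normalise into (−180°, 180°]: 231.3° − 360° = -128.7°.
Negative ⇒ the second point lies to the west; separation 128.7°.

128.7° west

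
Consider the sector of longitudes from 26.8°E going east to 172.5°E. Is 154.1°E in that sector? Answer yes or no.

Yes

Band width going east from +26.8° to +172.5°: ((172.5 − 26.8) mod 360) = 145.7°.
Offset of +154.1° east of the west edge: ((154.1 − 26.8) mod 360) = 127.3°.
127.3° ≤ 145.7° ⇒ inside.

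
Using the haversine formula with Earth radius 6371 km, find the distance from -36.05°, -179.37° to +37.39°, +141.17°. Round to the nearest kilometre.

9122 km

Δλ = 141.17 − -179.37 = 320.54°; wrapped into (−180°, 180°]: -39.46°.
Δφ = 37.39 − -36.05 = 73.44°.
a = sin²(Δφ/2) + cos φ₁ · cos φ₂ · sin²(Δλ/2) = 0.430699.
c = 2·atan2(√a, √(1−a)) = 1.43175 rad → d = 6371·c ≈ 9121.66 km.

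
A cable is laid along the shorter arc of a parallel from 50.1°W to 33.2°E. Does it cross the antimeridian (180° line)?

No

Signed shortest Δλ = ((33.2 − -50.1 + 180) mod 360) − 180 = 83.3°.
Going east by 83.3° from -50.1° reaches +33.2° without touching 180°.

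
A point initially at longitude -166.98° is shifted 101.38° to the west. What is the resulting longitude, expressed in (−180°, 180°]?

Start at -166.98°; shift −101.38° → -268.36°.
-268.36° lies outside (−180°, 180°]; add 360° → +91.64°.

+91.64°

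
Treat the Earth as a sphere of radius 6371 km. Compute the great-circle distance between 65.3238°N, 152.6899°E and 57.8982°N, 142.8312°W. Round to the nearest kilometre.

Δλ = -142.8312 − 152.6899 = -295.5211°; wrapped into (−180°, 180°]: 64.4789°.
Δφ = 57.8982 − 65.3238 = -7.4256°.
a = sin²(Δφ/2) + cos φ₁ · cos φ₂ · sin²(Δλ/2) = 0.067331.
c = 2·atan2(√a, √(1−a)) = 0.52497 rad → d = 6371·c ≈ 3344.60 km.

3345 km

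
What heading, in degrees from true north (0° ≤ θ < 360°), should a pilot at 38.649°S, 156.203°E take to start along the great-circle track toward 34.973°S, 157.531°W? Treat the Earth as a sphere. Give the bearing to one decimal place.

99.0°

Δλ = -157.531 − 156.203 = -313.734°; wrapped into (−180°, 180°]: 46.266°.
θ = atan2( sin Δλ · cos φ₂ , cos φ₁ · sin φ₂ − sin φ₁ · cos φ₂ · cos Δλ )
  = atan2(0.59208, -0.09386) = 99.008° → normalised to [0°, 360°): 99.008°.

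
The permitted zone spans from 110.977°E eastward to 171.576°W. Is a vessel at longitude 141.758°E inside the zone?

Yes

Band width going east from +110.977° to -171.576°: ((-171.576 − 110.977) mod 360) = 77.447°.
Offset of +141.758° east of the west edge: ((141.758 − 110.977) mod 360) = 30.781°.
30.781° ≤ 77.447° ⇒ inside.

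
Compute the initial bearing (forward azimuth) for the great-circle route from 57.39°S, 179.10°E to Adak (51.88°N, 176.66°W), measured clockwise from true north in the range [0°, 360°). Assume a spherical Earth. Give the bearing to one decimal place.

Δλ = -176.66 − 179.10 = -355.76°; wrapped into (−180°, 180°]: 4.24°.
θ = atan2( sin Δλ · cos φ₂ , cos φ₁ · sin φ₂ − sin φ₁ · cos φ₂ · cos Δλ )
  = atan2(0.04564, 0.94255) = 2.772° → normalised to [0°, 360°): 2.772°.

2.8°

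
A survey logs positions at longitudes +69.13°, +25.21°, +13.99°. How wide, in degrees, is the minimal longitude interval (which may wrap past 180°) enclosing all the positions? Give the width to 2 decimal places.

55.14°

Sort the longitudes: +13.99°, +25.21°, +69.13°.
Eastward gaps between consecutive values (wrapping around): 11.22°, 43.92°, 304.86°.
Largest gap = 304.86° ⇒ minimal covering band is its complement: 360° − 304.86° = 55.14°.
Band runs from +13.99° eastward to +69.13°.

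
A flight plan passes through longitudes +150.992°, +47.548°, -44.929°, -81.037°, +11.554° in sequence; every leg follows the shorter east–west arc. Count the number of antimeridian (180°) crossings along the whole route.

0

Leg 1: +150.992° → +47.548°, shortest Δλ = -103.444° (west) — does not cross 180°.
Leg 2: +47.548° → -44.929°, shortest Δλ = -92.477° (west) — does not cross 180°.
Leg 3: -44.929° → -81.037°, shortest Δλ = -36.108° (west) — does not cross 180°.
Leg 4: -81.037° → +11.554°, shortest Δλ = 92.591° (east) — does not cross 180°.
Total crossings: 0.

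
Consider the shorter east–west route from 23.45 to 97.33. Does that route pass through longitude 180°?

Signed shortest Δλ = ((97.33 − 23.45 + 180) mod 360) − 180 = 73.88°.
Going east by 73.88° from +23.45° reaches +97.33° without touching 180°.

No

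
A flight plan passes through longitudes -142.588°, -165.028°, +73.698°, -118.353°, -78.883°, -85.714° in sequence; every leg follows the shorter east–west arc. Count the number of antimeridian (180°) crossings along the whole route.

2

Leg 1: -142.588° → -165.028°, shortest Δλ = -22.44° (west) — does not cross 180°.
Leg 2: -165.028° → +73.698°, shortest Δλ = -121.274° (west) — crosses 180°.
Leg 3: +73.698° → -118.353°, shortest Δλ = 167.949° (east) — crosses 180°.
Leg 4: -118.353° → -78.883°, shortest Δλ = 39.47° (east) — does not cross 180°.
Leg 5: -78.883° → -85.714°, shortest Δλ = -6.831° (west) — does not cross 180°.
Total crossings: 2.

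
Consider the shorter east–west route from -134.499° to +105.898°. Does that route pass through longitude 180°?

Naïve |105.898 − -134.499| = 240.397° > 180°, so the shorter arc goes the other way round — across 180°.
Signed shortest Δλ = ((105.898 − -134.499 + 180) mod 360) − 180 = -119.603°.
Going west by 119.603° from -134.499° passes through 180° before reaching +105.898°.

Yes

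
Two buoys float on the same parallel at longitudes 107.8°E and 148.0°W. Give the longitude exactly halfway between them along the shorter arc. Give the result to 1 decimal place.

159.9°E

Signed shortest Δλ from +107.8° to -148.0° is +104.2°.
Midpoint longitude = +107.8° + (+104.2°)/2 = +107.8° + 52.1° = +159.9°.
(The naïve average (+107.8 + -148.0)/2 = -20.1° is on the wrong side of the globe.)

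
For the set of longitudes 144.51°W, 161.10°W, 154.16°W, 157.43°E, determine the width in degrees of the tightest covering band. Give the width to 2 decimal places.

58.06°

Sort the longitudes: -161.10°, -154.16°, -144.51°, +157.43°.
Eastward gaps between consecutive values (wrapping around): 6.94°, 9.65°, 301.94°, 41.47°.
Largest gap = 301.94° ⇒ minimal covering band is its complement: 360° − 301.94° = 58.06°.
Band runs from +157.43° eastward to -144.51°, crossing the antimeridian.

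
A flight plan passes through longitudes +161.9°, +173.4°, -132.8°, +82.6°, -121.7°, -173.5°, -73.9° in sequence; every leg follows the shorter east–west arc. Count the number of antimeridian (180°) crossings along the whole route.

Leg 1: +161.9° → +173.4°, shortest Δλ = 11.5° (east) — does not cross 180°.
Leg 2: +173.4° → -132.8°, shortest Δλ = 53.8° (east) — crosses 180°.
Leg 3: -132.8° → +82.6°, shortest Δλ = -144.6° (west) — crosses 180°.
Leg 4: +82.6° → -121.7°, shortest Δλ = 155.7° (east) — crosses 180°.
Leg 5: -121.7° → -173.5°, shortest Δλ = -51.8° (west) — does not cross 180°.
Leg 6: -173.5° → -73.9°, shortest Δλ = 99.6° (east) — does not cross 180°.
Total crossings: 3.

3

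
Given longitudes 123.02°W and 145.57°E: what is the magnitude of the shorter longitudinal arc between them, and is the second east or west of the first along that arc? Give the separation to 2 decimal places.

Raw difference: 145.57 − -123.02 = 268.59°.
Normalise into (−180°, 180°]: 268.59° − 360° = -91.41°.
Negative ⇒ the second point lies to the west; separation 91.41°.

91.41° west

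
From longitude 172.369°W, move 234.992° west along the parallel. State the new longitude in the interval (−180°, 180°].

47.361°W

Start at -172.369°; shift −234.992° → -407.361°.
-407.361° lies outside (−180°, 180°]; add 360° → -47.361°.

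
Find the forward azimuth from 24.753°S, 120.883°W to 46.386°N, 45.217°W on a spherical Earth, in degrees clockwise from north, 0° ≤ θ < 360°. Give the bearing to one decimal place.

Δλ = -45.217 − -120.883 = 75.666°.
θ = atan2( sin Δλ · cos φ₂ , cos φ₁ · sin φ₂ − sin φ₁ · cos φ₂ · cos Δλ )
  = atan2(0.66832, 0.72899) = 42.514° → normalised to [0°, 360°): 42.514°.

42.5°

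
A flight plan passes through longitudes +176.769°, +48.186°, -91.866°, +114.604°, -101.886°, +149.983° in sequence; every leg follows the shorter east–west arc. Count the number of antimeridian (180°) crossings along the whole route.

Leg 1: +176.769° → +48.186°, shortest Δλ = -128.583° (west) — does not cross 180°.
Leg 2: +48.186° → -91.866°, shortest Δλ = -140.052° (west) — does not cross 180°.
Leg 3: -91.866° → +114.604°, shortest Δλ = -153.53° (west) — crosses 180°.
Leg 4: +114.604° → -101.886°, shortest Δλ = 143.51° (east) — crosses 180°.
Leg 5: -101.886° → +149.983°, shortest Δλ = -108.131° (west) — crosses 180°.
Total crossings: 3.

3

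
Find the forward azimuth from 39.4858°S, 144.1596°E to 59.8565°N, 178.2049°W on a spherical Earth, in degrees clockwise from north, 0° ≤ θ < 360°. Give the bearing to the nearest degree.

18°

Δλ = -178.2049 − 144.1596 = -322.3645°; wrapped into (−180°, 180°]: 37.6355°.
θ = atan2( sin Δλ · cos φ₂ , cos φ₁ · sin φ₂ − sin φ₁ · cos φ₂ · cos Δλ )
  = atan2(0.30664, 0.92029) = 18.428° → normalised to [0°, 360°): 18.428°.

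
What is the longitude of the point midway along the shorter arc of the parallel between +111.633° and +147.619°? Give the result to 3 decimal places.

Signed shortest Δλ from +111.633° to +147.619° is +35.986°.
Midpoint longitude = +111.633° + (+35.986°)/2 = +111.633° + 17.993° = +129.626°.

+129.626°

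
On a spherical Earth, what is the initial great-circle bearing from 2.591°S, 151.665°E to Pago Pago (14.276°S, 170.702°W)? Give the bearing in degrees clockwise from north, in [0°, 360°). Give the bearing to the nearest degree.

110°

Δλ = -170.702 − 151.665 = -322.367°; wrapped into (−180°, 180°]: 37.633°.
θ = atan2( sin Δλ · cos φ₂ , cos φ₁ · sin φ₂ − sin φ₁ · cos φ₂ · cos Δλ )
  = atan2(0.59175, -0.21165) = 109.680° → normalised to [0°, 360°): 109.680°.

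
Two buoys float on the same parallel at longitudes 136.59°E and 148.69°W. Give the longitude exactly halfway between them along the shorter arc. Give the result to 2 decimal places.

Signed shortest Δλ from +136.59° to -148.69° is +74.72°.
Midpoint longitude = +136.59° + (+74.72°)/2 = +136.59° + 37.36° = +173.95°.
(The naïve average (+136.59 + -148.69)/2 = -6.05° is on the wrong side of the globe.)

173.95°E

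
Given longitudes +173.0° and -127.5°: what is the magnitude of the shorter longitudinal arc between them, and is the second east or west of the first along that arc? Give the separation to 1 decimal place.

Raw difference: -127.5 − 173.0 = -300.5°.
Normalise into (−180°, 180°]: -300.5° + 360° = 59.5°.
Positive ⇒ the second point lies to the east; separation 59.5°.

59.5° east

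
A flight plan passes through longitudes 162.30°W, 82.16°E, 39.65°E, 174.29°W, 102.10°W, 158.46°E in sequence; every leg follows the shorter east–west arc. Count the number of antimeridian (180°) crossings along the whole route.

Leg 1: -162.30° → +82.16°, shortest Δλ = -115.54° (west) — crosses 180°.
Leg 2: +82.16° → +39.65°, shortest Δλ = -42.51° (west) — does not cross 180°.
Leg 3: +39.65° → -174.29°, shortest Δλ = 146.06° (east) — crosses 180°.
Leg 4: -174.29° → -102.10°, shortest Δλ = 72.19° (east) — does not cross 180°.
Leg 5: -102.10° → +158.46°, shortest Δλ = -99.44° (west) — crosses 180°.
Total crossings: 3.

3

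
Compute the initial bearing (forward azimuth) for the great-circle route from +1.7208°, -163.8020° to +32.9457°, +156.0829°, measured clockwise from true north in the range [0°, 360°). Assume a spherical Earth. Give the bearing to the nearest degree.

314°

Δλ = 156.0829 − -163.8020 = 319.8849°; wrapped into (−180°, 180°]: -40.1151°.
θ = atan2( sin Δλ · cos φ₂ , cos φ₁ · sin φ₂ − sin φ₁ · cos φ₂ · cos Δλ )
  = atan2(-0.54071, 0.52433) = -45.881° → normalised to [0°, 360°): 314.119°.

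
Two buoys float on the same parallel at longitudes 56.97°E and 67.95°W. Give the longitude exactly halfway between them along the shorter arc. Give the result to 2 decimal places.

5.49°W

Signed shortest Δλ from +56.97° to -67.95° is -124.92°.
Midpoint longitude = +56.97° + (-124.92°)/2 = +56.97° − 62.46° = -5.49°.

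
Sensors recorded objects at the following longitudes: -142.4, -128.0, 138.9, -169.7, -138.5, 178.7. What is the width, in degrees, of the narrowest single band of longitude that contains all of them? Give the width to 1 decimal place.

Sort the longitudes: -169.7°, -142.4°, -138.5°, -128.0°, +138.9°, +178.7°.
Eastward gaps between consecutive values (wrapping around): 27.3°, 3.9°, 10.5°, 266.9°, 39.8°, 11.6°.
Largest gap = 266.9° ⇒ minimal covering band is its complement: 360° − 266.9° = 93.1°.
Band runs from +138.9° eastward to -128.0°, crossing the antimeridian.

93.1°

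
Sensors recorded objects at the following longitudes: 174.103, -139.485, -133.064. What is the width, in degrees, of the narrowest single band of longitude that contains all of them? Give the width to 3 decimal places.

52.833°

Sort the longitudes: -139.485°, -133.064°, +174.103°.
Eastward gaps between consecutive values (wrapping around): 6.421°, 307.167°, 46.412°.
Largest gap = 307.167° ⇒ minimal covering band is its complement: 360° − 307.167° = 52.833°.
Band runs from +174.103° eastward to -133.064°, crossing the antimeridian.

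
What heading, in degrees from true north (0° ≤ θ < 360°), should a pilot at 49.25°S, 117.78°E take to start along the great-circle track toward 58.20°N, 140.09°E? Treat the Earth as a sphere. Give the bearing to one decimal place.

Δλ = 140.09 − 117.78 = 22.31°.
θ = atan2( sin Δλ · cos φ₂ , cos φ₁ · sin φ₂ − sin φ₁ · cos φ₂ · cos Δλ )
  = atan2(0.20004, 0.92410) = 12.215° → normalised to [0°, 360°): 12.215°.

12.2°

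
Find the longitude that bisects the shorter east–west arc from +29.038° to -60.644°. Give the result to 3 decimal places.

Signed shortest Δλ from +29.038° to -60.644° is -89.682°.
Midpoint longitude = +29.038° + (-89.682°)/2 = +29.038° − 44.841° = -15.803°.

-15.803°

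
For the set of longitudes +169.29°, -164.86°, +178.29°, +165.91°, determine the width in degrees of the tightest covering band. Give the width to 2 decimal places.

Sort the longitudes: -164.86°, +165.91°, +169.29°, +178.29°.
Eastward gaps between consecutive values (wrapping around): 330.77°, 3.38°, 9.00°, 16.85°.
Largest gap = 330.77° ⇒ minimal covering band is its complement: 360° − 330.77° = 29.23°.
Band runs from +165.91° eastward to -164.86°, crossing the antimeridian.

29.23°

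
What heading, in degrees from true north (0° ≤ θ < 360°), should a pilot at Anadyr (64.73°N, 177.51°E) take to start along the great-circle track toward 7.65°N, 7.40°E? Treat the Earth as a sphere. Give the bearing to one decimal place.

349.7°

Δλ = 7.40 − 177.51 = -170.11°.
θ = atan2( sin Δλ · cos φ₂ , cos φ₁ · sin φ₂ − sin φ₁ · cos φ₂ · cos Δλ )
  = atan2(-0.17023, 0.93977) = -10.267° → normalised to [0°, 360°): 349.733°.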